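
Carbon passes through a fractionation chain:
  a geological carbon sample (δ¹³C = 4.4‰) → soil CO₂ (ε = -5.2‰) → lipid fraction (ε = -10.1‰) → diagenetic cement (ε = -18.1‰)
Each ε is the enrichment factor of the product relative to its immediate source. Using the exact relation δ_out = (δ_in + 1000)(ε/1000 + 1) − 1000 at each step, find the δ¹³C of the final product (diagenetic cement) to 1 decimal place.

-28.8‰

step 1: δ = (4.40 + 1000)·(-5.2/1000 + 1) − 1000 = -0.82‰
step 2: δ = (-0.82 + 1000)·(-10.1/1000 + 1) − 1000 = -10.91‰
step 3: δ = (-10.91 + 1000)·(-18.1/1000 + 1) − 1000 = -28.82‰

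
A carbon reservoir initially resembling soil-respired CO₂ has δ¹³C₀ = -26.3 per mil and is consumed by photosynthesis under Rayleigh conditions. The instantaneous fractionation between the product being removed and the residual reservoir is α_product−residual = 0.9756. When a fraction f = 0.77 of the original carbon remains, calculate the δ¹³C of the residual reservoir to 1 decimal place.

Rayleigh residual: δ_res = (δ₀ + 1000)·f^(α−1) − 1000
α − 1 = -0.02440
f^(α−1) = 0.77^(-0.02440) = 1.006398
δ_res = (-26.3 + 1000) × 1.006398 − 1000 = 979.929 − 1000 = -20.07 per mil

-20.1 per mil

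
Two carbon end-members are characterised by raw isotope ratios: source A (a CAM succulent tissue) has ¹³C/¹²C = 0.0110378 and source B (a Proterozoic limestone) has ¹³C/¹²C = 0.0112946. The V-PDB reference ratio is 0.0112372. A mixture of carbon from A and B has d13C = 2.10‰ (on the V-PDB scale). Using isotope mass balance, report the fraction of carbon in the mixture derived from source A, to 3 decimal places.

δ_A = (0.0110378/0.0112372 − 1)×1000 = (0.982255 − 1)×1000 = -17.745‰
δ_B = (0.0112946/0.0112372 − 1)×1000 = (1.005108 − 1)×1000 = 5.108‰
f_A = (δ_mix − δ_B)/(δ_A − δ_B) = (2.10 − (5.108))/(-17.745 − (5.108))
f_A = -3.008 / -22.853 = 0.1316

0.132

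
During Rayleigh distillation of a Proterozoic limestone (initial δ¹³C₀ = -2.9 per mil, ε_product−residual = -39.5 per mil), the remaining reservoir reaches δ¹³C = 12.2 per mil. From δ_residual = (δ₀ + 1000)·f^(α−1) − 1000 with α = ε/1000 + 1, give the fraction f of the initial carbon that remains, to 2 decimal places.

0.68

α − 1 = ε/1000 = -0.0395
(δ_res + 1000)/(δ₀ + 1000) = (12.2 + 1000)/(-2.9 + 1000) = 1012.2/997.1 = 1.015144
f = 1.015144^(1/-0.0395) = exp(ln(1.015144)/-0.0395) = exp(0.01503/-0.0395)
f = exp(-0.3805) = 0.6835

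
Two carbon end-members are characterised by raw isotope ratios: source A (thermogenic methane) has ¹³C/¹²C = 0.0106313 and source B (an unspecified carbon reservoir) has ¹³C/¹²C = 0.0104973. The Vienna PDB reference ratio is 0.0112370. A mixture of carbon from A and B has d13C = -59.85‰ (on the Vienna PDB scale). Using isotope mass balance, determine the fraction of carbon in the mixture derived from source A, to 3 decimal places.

δ_A = (0.0106313/0.0112370 − 1)×1000 = (0.946098 − 1)×1000 = -53.902‰
δ_B = (0.0104973/0.0112370 − 1)×1000 = (0.934173 − 1)×1000 = -65.827‰
f_A = (δ_mix − δ_B)/(δ_A − δ_B) = (-59.85 − (-65.827))/(-53.902 − (-65.827))
f_A = 5.977 / 11.925 = 0.5012

0.501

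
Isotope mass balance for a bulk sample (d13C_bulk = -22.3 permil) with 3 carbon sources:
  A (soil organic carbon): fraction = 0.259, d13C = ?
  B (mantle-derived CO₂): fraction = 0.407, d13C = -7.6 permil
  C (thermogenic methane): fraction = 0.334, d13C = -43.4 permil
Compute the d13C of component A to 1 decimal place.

-18.2 permil

Isotope mass balance: δ_bulk = Σ fᵢ·δᵢ.
-22.3 = 0.259×δ_A + 0.407×(-7.6) + 0.334×(-43.4)
0.259·δ_A = -22.3 − (-17.589) = -4.711
δ_A = -4.711 / 0.259 = -18.19 permil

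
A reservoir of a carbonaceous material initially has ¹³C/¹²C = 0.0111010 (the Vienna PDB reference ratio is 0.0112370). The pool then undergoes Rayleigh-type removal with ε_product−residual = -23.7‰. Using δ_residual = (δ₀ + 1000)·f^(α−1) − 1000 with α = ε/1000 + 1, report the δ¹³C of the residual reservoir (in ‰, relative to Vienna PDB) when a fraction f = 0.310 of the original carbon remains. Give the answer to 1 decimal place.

δ₀ = (0.0111010/0.0112370 − 1)×1000 = (0.987897 − 1)×1000 = -12.103‰
α − 1 = ε/1000 = -0.0237
f^(α−1) = 0.310^(-0.0237) = 1.028146
δ_res = (-12.103 + 1000) × 1.028146 − 1000 = 1015.702 − 1000 = 15.70‰

15.7‰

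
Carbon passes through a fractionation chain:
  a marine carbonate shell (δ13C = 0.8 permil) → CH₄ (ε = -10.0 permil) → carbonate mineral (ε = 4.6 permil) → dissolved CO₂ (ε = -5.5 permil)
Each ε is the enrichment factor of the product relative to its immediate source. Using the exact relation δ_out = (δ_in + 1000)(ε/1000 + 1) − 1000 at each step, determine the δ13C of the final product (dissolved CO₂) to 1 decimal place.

step 1: δ = (0.80 + 1000)·(-10.0/1000 + 1) − 1000 = -9.21 permil
step 2: δ = (-9.21 + 1000)·(4.6/1000 + 1) − 1000 = -4.65 permil
step 3: δ = (-4.65 + 1000)·(-5.5/1000 + 1) − 1000 = -10.12 permil

-10.1 permil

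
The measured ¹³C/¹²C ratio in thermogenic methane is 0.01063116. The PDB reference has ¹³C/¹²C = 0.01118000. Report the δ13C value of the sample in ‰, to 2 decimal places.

-49.09‰

δ13C = (R_sample / R_standard − 1) × 1000
R_sample / R_standard = 0.01063116 / 0.01118000 = 0.950909
δ13C = (0.950909 − 1) × 1000 = -49.091‰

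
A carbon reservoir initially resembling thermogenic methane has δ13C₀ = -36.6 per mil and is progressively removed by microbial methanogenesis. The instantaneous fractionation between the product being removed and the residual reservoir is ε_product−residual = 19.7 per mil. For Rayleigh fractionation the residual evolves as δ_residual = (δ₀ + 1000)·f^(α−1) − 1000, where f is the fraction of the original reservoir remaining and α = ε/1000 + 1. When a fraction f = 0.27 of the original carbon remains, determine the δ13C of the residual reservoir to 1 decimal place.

-61.1 per mil

Rayleigh residual: δ_res = (δ₀ + 1000)·f^(α−1) − 1000
α = ε/1000 + 1 = 1.01970, so α − 1 = 0.01970
f^(α−1) = 0.27^(0.01970) = 0.974536
δ_res = (-36.6 + 1000) × 0.974536 − 1000 = 938.868 − 1000 = -61.13 per mil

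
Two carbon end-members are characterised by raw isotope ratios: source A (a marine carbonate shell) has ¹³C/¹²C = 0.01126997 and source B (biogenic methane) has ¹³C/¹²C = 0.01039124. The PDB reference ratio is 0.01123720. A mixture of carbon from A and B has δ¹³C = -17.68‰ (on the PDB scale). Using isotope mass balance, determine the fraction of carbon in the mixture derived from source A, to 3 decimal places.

δ_A = (0.01126997/0.01123720 − 1)×1000 = (1.002916 − 1)×1000 = 2.916‰
δ_B = (0.01039124/0.01123720 − 1)×1000 = (0.924718 − 1)×1000 = -75.282‰
f_A = (δ_mix − δ_B)/(δ_A − δ_B) = (-17.68 − (-75.282))/(2.916 − (-75.282))
f_A = 57.602 / 78.198 = 0.7366

0.737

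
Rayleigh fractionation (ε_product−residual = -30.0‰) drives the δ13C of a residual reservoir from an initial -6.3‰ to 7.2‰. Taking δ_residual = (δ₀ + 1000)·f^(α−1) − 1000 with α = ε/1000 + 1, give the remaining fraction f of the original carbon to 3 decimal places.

α − 1 = ε/1000 = -0.0300
(δ_res + 1000)/(δ₀ + 1000) = (7.2 + 1000)/(-6.3 + 1000) = 1007.2/993.7 = 1.013586
f = 1.013586^(1/-0.0300) = exp(ln(1.013586)/-0.0300) = exp(0.01349/-0.0300)
f = exp(-0.4498) = 0.6378

0.638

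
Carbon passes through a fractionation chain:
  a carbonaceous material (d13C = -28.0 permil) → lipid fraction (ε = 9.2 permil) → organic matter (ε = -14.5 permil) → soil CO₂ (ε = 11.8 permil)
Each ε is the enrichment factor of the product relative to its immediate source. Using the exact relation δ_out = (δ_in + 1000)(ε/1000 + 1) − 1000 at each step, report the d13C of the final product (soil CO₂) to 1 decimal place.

step 1: δ = (-28.00 + 1000)·(9.2/1000 + 1) − 1000 = -19.06 permil
step 2: δ = (-19.06 + 1000)·(-14.5/1000 + 1) − 1000 = -33.28 permil
step 3: δ = (-33.28 + 1000)·(11.8/1000 + 1) − 1000 = -21.87 permil

-21.9 permil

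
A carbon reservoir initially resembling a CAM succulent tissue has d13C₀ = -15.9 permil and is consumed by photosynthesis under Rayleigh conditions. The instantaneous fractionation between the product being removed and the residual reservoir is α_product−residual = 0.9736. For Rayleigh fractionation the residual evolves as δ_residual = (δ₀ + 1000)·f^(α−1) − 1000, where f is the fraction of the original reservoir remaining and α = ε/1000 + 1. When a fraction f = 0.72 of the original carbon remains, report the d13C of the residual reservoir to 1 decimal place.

Rayleigh residual: δ_res = (δ₀ + 1000)·f^(α−1) − 1000
α − 1 = -0.02640
f^(α−1) = 0.72^(-0.02640) = 1.008710
δ_res = (-15.9 + 1000) × 1.008710 − 1000 = 992.672 − 1000 = -7.33 permil

-7.3 permil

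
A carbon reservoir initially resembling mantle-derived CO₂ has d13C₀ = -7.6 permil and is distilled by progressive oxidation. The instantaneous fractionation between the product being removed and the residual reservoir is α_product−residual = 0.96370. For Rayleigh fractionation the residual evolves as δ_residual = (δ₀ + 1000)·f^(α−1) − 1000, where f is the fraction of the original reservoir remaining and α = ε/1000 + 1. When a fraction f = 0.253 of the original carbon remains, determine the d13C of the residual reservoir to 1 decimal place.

43.2 permil

Rayleigh residual: δ_res = (δ₀ + 1000)·f^(α−1) − 1000
α − 1 = -0.03630
f^(α−1) = 0.253^(-0.03630) = 1.051155
δ_res = (-7.6 + 1000) × 1.051155 − 1000 = 1043.166 − 1000 = 43.17 permil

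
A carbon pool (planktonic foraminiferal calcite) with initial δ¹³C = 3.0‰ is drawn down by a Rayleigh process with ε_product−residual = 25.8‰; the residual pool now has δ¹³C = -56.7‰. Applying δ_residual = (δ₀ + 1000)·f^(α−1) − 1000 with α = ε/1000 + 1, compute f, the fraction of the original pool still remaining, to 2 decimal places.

0.09

α − 1 = ε/1000 = 0.0258
(δ_res + 1000)/(δ₀ + 1000) = (-56.7 + 1000)/(3.0 + 1000) = 943.3/1003.0 = 0.940479
f = 0.940479^(1/0.0258) = exp(ln(0.940479)/0.0258) = exp(-0.06137/0.0258)
f = exp(-2.3785) = 0.0927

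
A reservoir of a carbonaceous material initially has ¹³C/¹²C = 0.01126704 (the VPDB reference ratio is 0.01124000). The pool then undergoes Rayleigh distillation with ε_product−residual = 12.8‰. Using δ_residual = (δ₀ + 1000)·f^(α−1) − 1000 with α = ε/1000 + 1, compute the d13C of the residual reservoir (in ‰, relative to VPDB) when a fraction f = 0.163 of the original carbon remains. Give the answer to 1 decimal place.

-20.6‰

δ₀ = (0.01126704/0.01124000 − 1)×1000 = (1.002406 − 1)×1000 = 2.406‰
α − 1 = ε/1000 = 0.0128
f^(α−1) = 0.163^(0.0128) = 0.977048
δ_res = (2.406 + 1000) × 0.977048 − 1000 = 979.399 − 1000 = -20.60‰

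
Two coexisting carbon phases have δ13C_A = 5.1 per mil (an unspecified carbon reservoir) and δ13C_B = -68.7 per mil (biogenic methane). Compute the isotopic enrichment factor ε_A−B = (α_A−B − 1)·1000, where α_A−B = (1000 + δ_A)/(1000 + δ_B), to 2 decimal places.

79.24 per mil

α_A−B = (1000 + 5.1) / (1000 + -68.7) = 1005.1 / 931.3 = 1.079244
ε_A−B = (1.079244 − 1) × 1000 = 79.244 per mil
(The approximation ε ≈ δ_A − δ_B would give 73.8 per mil.)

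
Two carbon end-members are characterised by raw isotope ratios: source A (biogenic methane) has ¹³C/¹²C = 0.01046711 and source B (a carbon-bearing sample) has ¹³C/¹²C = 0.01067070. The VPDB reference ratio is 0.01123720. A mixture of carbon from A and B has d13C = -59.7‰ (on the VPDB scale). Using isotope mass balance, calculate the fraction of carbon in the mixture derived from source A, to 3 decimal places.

0.513

δ_A = (0.01046711/0.01123720 − 1)×1000 = (0.931470 − 1)×1000 = -68.530‰
δ_B = (0.01067070/0.01123720 − 1)×1000 = (0.949587 − 1)×1000 = -50.413‰
f_A = (δ_mix − δ_B)/(δ_A − δ_B) = (-59.7 − (-50.413))/(-68.530 − (-50.413))
f_A = -9.287 / -18.118 = 0.5126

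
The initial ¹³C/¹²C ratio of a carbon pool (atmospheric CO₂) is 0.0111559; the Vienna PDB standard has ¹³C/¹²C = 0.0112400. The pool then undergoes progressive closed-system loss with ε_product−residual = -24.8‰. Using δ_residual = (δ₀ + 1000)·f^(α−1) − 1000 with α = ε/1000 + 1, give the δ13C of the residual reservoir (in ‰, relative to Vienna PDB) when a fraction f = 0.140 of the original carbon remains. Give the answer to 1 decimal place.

42.1‰

δ₀ = (0.0111559/0.0112400 − 1)×1000 = (0.992518 − 1)×1000 = -7.482‰
α − 1 = ε/1000 = -0.0248
f^(α−1) = 0.140^(-0.0248) = 1.049968
δ_res = (-7.482 + 1000) × 1.049968 − 1000 = 1042.112 − 1000 = 42.11‰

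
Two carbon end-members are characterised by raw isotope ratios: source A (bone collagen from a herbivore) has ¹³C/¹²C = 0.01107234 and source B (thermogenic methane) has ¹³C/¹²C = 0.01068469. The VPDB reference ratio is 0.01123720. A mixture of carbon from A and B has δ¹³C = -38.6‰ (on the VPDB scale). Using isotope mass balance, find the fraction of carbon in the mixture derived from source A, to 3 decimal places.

0.306

δ_A = (0.01107234/0.01123720 − 1)×1000 = (0.985329 − 1)×1000 = -14.671‰
δ_B = (0.01068469/0.01123720 − 1)×1000 = (0.950832 − 1)×1000 = -49.168‰
f_A = (δ_mix − δ_B)/(δ_A − δ_B) = (-38.6 − (-49.168))/(-14.671 − (-49.168))
f_A = 10.568 / 34.497 = 0.3063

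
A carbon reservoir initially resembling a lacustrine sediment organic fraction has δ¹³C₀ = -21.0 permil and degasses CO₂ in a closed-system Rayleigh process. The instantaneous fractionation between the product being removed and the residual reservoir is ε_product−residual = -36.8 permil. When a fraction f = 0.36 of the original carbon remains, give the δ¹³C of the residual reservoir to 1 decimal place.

Rayleigh residual: δ_res = (δ₀ + 1000)·f^(α−1) − 1000
α = ε/1000 + 1 = 0.96320, so α − 1 = -0.03680
f^(α−1) = 0.36^(-0.03680) = 1.038312
δ_res = (-21.0 + 1000) × 1.038312 − 1000 = 1016.508 − 1000 = 16.51 permil

16.5 permil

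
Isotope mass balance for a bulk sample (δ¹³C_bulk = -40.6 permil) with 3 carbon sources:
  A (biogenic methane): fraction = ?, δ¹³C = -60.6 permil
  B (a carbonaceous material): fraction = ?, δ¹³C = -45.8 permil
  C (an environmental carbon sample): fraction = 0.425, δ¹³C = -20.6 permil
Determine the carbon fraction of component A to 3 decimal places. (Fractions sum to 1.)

Let f_A and f_B be the unknown fractions; fractions sum to 1 so f_A + f_B = 0.575.
Mass balance: Σ fᵢ·δᵢ = δ_bulk ⇒ f_A·(-60.6) + f_B·(-45.8) = -40.6 − (-8.755) = -31.845
Substitute f_B = 0.575 − f_A:
f_A·(-60.6 − -45.8) = -31.845 − 0.575×(-45.8) = -5.510
f_A = -5.510 / -14.8 = 0.3723

0.372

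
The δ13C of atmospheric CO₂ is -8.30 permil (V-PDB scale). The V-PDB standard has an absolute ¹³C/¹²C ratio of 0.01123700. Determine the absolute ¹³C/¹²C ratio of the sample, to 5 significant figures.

R_sample = R_standard × (δ13C/1000 + 1)
R_sample = 0.01123700 × (-8.30/1000 + 1) = 0.01123700 × 0.991700
R_sample = 0.0111437

0.011144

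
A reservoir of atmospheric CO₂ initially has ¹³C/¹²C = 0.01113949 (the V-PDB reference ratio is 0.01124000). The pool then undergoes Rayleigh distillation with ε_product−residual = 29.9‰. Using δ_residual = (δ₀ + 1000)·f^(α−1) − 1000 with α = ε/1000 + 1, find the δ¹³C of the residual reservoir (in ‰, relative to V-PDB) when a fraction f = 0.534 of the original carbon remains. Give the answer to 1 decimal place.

-27.4‰

δ₀ = (0.01113949/0.01124000 − 1)×1000 = (0.991058 − 1)×1000 = -8.942‰
α − 1 = ε/1000 = 0.0299
f^(α−1) = 0.534^(0.0299) = 0.981417
δ_res = (-8.942 + 1000) × 0.981417 − 1000 = 972.641 − 1000 = -27.36‰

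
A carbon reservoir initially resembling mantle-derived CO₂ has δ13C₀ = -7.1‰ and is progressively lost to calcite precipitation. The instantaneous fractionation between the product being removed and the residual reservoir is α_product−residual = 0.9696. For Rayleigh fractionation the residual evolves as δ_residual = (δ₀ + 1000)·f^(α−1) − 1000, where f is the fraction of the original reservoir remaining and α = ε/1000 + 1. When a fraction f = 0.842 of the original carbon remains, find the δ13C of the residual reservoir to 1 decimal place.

Rayleigh residual: δ_res = (δ₀ + 1000)·f^(α−1) − 1000
α − 1 = -0.03040
f^(α−1) = 0.842^(-0.03040) = 1.005242
δ_res = (-7.1 + 1000) × 1.005242 − 1000 = 998.105 − 1000 = -1.90‰

-1.9‰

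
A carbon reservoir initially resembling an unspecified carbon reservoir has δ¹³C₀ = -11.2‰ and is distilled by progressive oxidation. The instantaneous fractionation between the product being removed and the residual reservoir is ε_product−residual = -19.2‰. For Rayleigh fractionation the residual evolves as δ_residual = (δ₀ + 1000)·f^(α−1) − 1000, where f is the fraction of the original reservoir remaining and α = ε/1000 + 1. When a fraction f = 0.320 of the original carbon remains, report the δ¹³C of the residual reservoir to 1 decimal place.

Rayleigh residual: δ_res = (δ₀ + 1000)·f^(α−1) − 1000
α = ε/1000 + 1 = 0.98080, so α − 1 = -0.01920
f^(α−1) = 0.320^(-0.01920) = 1.022118
δ_res = (-11.2 + 1000) × 1.022118 − 1000 = 1010.670 − 1000 = 10.67‰

10.7‰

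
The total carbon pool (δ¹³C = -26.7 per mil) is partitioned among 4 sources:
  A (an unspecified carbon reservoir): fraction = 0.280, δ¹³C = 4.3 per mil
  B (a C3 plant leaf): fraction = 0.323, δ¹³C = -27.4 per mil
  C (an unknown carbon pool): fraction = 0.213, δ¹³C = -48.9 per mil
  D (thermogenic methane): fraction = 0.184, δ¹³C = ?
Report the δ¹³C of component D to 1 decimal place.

-46.9 per mil

Isotope mass balance: δ_bulk = Σ fᵢ·δᵢ.
-26.7 = 0.280×(4.3) + 0.323×(-27.4) + 0.213×(-48.9) + 0.184×δ_D
0.184·δ_D = -26.7 − (-18.062) = -8.638
δ_D = -8.638 / 0.184 = -46.95 per mil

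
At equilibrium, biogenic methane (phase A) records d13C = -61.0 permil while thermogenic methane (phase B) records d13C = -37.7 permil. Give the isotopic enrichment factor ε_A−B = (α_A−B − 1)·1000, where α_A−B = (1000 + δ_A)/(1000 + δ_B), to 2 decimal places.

α_A−B = (1000 + -61.0) / (1000 + -37.7) = 939.0 / 962.3 = 0.975787
ε_A−B = (0.975787 − 1) × 1000 = -24.213 permil
(The approximation ε ≈ δ_A − δ_B would give -23.3 permil.)

-24.21 permil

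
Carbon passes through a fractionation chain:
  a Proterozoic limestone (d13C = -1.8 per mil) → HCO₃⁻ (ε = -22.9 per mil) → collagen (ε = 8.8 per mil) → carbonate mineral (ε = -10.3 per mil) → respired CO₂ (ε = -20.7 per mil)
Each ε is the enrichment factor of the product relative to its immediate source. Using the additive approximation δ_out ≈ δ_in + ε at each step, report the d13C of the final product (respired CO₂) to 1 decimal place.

-46.9 per mil

step 1: δ ≈ -1.8 + (-22.9) = -24.7 per mil
step 2: δ ≈ -24.7 + (8.8) = -15.9 per mil
step 3: δ ≈ -15.9 + (-10.3) = -26.2 per mil
step 4: δ ≈ -26.2 + (-20.7) = -46.9 per mil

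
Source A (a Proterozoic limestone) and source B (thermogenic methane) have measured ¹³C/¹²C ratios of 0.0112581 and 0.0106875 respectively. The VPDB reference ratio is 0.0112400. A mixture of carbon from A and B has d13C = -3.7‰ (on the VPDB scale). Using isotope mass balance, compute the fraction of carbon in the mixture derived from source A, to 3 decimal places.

δ_A = (0.0112581/0.0112400 − 1)×1000 = (1.001610 − 1)×1000 = 1.610‰
δ_B = (0.0106875/0.0112400 − 1)×1000 = (0.950845 − 1)×1000 = -49.155‰
f_A = (δ_mix − δ_B)/(δ_A − δ_B) = (-3.7 − (-49.155))/(1.610 − (-49.155))
f_A = 45.455 / 50.765 = 0.8954

0.895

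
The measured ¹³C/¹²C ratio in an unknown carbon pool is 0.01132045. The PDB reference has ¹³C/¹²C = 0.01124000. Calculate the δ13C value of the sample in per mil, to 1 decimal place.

7.2 per mil

δ13C = (R_sample / R_standard − 1) × 1000
R_sample / R_standard = 0.01132045 / 0.01124000 = 1.007157
δ13C = (1.007157 − 1) × 1000 = 7.16 per mil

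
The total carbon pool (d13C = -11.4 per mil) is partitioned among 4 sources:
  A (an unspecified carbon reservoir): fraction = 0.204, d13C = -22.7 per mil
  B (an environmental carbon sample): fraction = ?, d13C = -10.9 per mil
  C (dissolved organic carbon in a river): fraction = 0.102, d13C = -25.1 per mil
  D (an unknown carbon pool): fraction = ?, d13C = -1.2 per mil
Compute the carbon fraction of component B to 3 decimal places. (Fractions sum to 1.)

Let f_B and f_D be the unknown fractions; fractions sum to 1 so f_B + f_D = 0.694.
Mass balance: Σ fᵢ·δᵢ = δ_bulk ⇒ f_B·(-10.9) + f_D·(-1.2) = -11.4 − (-7.191) = -4.209
Substitute f_D = 0.694 − f_B:
f_B·(-10.9 − -1.2) = -4.209 − 0.694×(-1.2) = -3.376
f_B = -3.376 / -9.7 = 0.3481

0.348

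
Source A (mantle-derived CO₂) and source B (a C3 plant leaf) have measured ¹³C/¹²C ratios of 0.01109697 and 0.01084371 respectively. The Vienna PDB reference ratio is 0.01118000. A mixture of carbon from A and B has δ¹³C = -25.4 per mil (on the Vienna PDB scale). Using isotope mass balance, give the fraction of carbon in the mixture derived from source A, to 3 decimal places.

δ_A = (0.01109697/0.01118000 − 1)×1000 = (0.992573 − 1)×1000 = -7.427 per mil
δ_B = (0.01084371/0.01118000 − 1)×1000 = (0.969920 − 1)×1000 = -30.080 per mil
f_A = (δ_mix − δ_B)/(δ_A − δ_B) = (-25.4 − (-30.080))/(-7.427 − (-30.080))
f_A = 4.680 / 22.653 = 0.2066

0.207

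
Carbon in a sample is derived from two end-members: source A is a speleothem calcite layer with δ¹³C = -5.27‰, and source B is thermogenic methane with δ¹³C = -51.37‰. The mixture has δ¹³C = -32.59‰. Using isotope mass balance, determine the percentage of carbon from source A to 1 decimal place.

δ_mix = f_A·δ_A + (1 − f_A)·δ_B  ⇒  f_A = (δ_mix − δ_B)/(δ_A − δ_B)
f_A = (-32.59 − (-51.37)) / (-5.27 − (-51.37))
f_A = 18.78 / 46.10 = 0.4074

40.7%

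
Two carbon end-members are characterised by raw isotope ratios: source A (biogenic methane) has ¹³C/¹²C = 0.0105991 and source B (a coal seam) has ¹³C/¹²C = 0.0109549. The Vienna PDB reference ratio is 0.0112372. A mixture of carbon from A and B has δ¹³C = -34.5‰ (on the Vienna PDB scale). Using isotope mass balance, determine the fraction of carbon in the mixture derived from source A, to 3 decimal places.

0.296

δ_A = (0.0105991/0.0112372 − 1)×1000 = (0.943215 − 1)×1000 = -56.785‰
δ_B = (0.0109549/0.0112372 − 1)×1000 = (0.974878 − 1)×1000 = -25.122‰
f_A = (δ_mix − δ_B)/(δ_A − δ_B) = (-34.5 − (-25.122))/(-56.785 − (-25.122))
f_A = -9.378 / -31.663 = 0.2962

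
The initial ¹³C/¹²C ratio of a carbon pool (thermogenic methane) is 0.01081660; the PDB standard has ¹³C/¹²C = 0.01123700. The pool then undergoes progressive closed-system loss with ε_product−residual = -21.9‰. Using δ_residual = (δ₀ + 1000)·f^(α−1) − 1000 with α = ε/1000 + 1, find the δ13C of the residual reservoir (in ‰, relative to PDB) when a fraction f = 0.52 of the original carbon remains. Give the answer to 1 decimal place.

-23.5‰

δ₀ = (0.01081660/0.01123700 − 1)×1000 = (0.962588 − 1)×1000 = -37.412‰
α − 1 = ε/1000 = -0.0219
f^(α−1) = 0.52^(-0.0219) = 1.014424
δ_res = (-37.412 + 1000) × 1.014424 − 1000 = 976.472 − 1000 = -23.53‰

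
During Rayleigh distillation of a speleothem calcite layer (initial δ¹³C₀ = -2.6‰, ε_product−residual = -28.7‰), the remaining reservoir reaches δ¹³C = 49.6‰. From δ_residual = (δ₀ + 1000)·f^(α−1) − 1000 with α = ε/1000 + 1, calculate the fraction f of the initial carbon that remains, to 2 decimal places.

α − 1 = ε/1000 = -0.0287
(δ_res + 1000)/(δ₀ + 1000) = (49.6 + 1000)/(-2.6 + 1000) = 1049.6/997.4 = 1.052336
f = 1.052336^(1/-0.0287) = exp(ln(1.052336)/-0.0287) = exp(0.05101/-0.0287)
f = exp(-1.7774) = 0.1691

0.17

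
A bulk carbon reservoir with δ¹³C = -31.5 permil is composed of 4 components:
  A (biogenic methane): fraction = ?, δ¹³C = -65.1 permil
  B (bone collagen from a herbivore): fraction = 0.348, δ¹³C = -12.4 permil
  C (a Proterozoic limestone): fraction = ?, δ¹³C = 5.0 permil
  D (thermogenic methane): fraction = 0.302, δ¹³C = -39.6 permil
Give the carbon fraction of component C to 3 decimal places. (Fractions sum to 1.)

0.108

Let f_C and f_A be the unknown fractions; fractions sum to 1 so f_C + f_A = 0.350.
Mass balance: Σ fᵢ·δᵢ = δ_bulk ⇒ f_C·(5.0) + f_A·(-65.1) = -31.5 − (-16.274) = -15.226
Substitute f_A = 0.350 − f_C:
f_C·(5.0 − -65.1) = -15.226 − 0.350×(-65.1) = 7.559
f_C = 7.559 / 70.1 = 0.1078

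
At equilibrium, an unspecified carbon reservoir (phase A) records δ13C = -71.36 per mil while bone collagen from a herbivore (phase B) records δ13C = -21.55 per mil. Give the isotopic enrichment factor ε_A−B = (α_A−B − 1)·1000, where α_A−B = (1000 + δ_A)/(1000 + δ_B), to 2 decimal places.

-50.91 per mil

α_A−B = (1000 + -71.36) / (1000 + -21.55) = 928.64 / 978.45 = 0.949093
ε_A−B = (0.949093 − 1) × 1000 = -50.907 per mil
(The approximation ε ≈ δ_A − δ_B would give -49.81 per mil.)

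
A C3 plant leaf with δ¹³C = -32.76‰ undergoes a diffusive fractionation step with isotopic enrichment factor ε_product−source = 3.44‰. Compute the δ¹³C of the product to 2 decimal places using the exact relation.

Exactly, δ_product = (δ_source + 1000)·(ε/1000 + 1) − 1000.
δ_product = (-32.76 + 1000) × (3.44/1000 + 1) − 1000
δ_product = -29.433‰

-29.43‰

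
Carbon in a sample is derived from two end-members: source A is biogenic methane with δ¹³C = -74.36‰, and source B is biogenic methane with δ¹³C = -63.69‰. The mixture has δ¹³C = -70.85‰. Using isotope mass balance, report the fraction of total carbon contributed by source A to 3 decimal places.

δ_mix = f_A·δ_A + (1 − f_A)·δ_B  ⇒  f_A = (δ_mix − δ_B)/(δ_A − δ_B)
f_A = (-70.85 − (-63.69)) / (-74.36 − (-63.69))
f_A = -7.16 / -10.67 = 0.6710

0.671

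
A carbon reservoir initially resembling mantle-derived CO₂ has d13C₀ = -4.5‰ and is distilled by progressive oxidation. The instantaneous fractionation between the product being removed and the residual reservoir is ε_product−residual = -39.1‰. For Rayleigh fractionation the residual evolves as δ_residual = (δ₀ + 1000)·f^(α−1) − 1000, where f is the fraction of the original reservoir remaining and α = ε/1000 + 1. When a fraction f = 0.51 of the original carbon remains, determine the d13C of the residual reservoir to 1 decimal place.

Rayleigh residual: δ_res = (δ₀ + 1000)·f^(α−1) − 1000
α = ε/1000 + 1 = 0.96090, so α − 1 = -0.03910
f^(α−1) = 0.51^(-0.03910) = 1.026677
δ_res = (-4.5 + 1000) × 1.026677 − 1000 = 1022.057 − 1000 = 22.06‰

22.1‰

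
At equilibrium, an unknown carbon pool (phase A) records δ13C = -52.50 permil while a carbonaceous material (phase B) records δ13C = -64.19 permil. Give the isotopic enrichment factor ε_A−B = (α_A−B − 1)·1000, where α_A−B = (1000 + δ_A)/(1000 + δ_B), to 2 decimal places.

12.49 permil

α_A−B = (1000 + -52.50) / (1000 + -64.19) = 947.50 / 935.81 = 1.012492
ε_A−B = (1.012492 − 1) × 1000 = 12.492 permil
(The approximation ε ≈ δ_A − δ_B would give 11.69 permil.)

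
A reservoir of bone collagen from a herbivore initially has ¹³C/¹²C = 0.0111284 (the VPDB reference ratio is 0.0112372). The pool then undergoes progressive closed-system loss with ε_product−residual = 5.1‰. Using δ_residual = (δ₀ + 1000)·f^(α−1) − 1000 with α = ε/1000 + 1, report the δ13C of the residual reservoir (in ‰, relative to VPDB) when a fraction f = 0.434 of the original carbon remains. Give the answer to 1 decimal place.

-13.9‰

δ₀ = (0.0111284/0.0112372 − 1)×1000 = (0.990318 − 1)×1000 = -9.682‰
α − 1 = ε/1000 = 0.0051
f^(α−1) = 0.434^(0.0051) = 0.995752
δ_res = (-9.682 + 1000) × 0.995752 − 1000 = 986.111 − 1000 = -13.89‰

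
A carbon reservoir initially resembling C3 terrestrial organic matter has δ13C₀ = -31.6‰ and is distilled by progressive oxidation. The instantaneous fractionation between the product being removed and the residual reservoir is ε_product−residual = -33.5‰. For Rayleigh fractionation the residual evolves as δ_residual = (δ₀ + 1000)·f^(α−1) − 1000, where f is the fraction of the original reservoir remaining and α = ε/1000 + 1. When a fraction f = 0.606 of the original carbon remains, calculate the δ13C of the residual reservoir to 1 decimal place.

-15.2‰

Rayleigh residual: δ_res = (δ₀ + 1000)·f^(α−1) − 1000
α = ε/1000 + 1 = 0.96650, so α − 1 = -0.03350
f^(α−1) = 0.606^(-0.03350) = 1.016921
δ_res = (-31.6 + 1000) × 1.016921 − 1000 = 984.786 − 1000 = -15.21‰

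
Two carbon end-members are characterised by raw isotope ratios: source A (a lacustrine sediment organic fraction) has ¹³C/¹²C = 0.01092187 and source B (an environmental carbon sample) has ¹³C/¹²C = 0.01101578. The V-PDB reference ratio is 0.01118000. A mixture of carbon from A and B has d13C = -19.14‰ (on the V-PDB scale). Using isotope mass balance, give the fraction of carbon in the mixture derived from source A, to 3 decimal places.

δ_A = (0.01092187/0.01118000 − 1)×1000 = (0.976911 − 1)×1000 = -23.089‰
δ_B = (0.01101578/0.01118000 − 1)×1000 = (0.985311 − 1)×1000 = -14.689‰
f_A = (δ_mix − δ_B)/(δ_A − δ_B) = (-19.14 − (-14.689))/(-23.089 − (-14.689))
f_A = -4.451 / -8.400 = 0.5299

0.530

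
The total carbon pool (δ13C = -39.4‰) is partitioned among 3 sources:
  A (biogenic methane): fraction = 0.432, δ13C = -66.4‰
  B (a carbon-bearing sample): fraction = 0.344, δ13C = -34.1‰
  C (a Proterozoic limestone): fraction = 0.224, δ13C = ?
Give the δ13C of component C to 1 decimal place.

4.5‰

Isotope mass balance: δ_bulk = Σ fᵢ·δᵢ.
-39.4 = 0.432×(-66.4) + 0.344×(-34.1) + 0.224×δ_C
0.224·δ_C = -39.4 − (-40.415) = 1.015
δ_C = 1.015 / 0.224 = 4.53‰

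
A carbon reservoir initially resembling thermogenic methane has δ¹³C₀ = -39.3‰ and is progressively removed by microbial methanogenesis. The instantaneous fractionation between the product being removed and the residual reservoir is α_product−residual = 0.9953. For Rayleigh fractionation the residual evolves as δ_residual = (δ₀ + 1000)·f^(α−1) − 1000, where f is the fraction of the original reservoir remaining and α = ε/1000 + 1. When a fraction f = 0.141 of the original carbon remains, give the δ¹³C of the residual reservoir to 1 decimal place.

-30.4‰

Rayleigh residual: δ_res = (δ₀ + 1000)·f^(α−1) − 1000
α − 1 = -0.00470
f^(α−1) = 0.141^(-0.00470) = 1.009250
δ_res = (-39.3 + 1000) × 1.009250 − 1000 = 969.586 − 1000 = -30.41‰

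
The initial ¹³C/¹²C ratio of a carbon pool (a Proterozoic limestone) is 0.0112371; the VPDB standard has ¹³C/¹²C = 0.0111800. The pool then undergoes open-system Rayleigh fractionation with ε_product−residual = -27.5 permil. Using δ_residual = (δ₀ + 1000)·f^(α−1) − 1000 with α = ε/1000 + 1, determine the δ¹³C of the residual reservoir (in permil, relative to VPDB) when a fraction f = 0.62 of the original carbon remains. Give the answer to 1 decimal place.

δ₀ = (0.0112371/0.0111800 − 1)×1000 = (1.005107 − 1)×1000 = 5.107 permil
α − 1 = ε/1000 = -0.0275
f^(α−1) = 0.62^(-0.0275) = 1.013233
δ_res = (5.107 + 1000) × 1.013233 − 1000 = 1018.408 − 1000 = 18.41 permil

18.4 permil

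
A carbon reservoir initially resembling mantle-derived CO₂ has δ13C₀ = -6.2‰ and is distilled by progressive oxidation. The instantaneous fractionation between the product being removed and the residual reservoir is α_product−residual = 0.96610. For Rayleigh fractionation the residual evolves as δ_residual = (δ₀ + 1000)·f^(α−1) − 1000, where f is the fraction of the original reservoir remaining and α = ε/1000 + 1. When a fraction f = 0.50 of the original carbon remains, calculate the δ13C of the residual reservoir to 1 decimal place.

Rayleigh residual: δ_res = (δ₀ + 1000)·f^(α−1) − 1000
α − 1 = -0.03390
f^(α−1) = 0.50^(-0.03390) = 1.023776
δ_res = (-6.2 + 1000) × 1.023776 − 1000 = 1017.429 − 1000 = 17.43‰

17.4‰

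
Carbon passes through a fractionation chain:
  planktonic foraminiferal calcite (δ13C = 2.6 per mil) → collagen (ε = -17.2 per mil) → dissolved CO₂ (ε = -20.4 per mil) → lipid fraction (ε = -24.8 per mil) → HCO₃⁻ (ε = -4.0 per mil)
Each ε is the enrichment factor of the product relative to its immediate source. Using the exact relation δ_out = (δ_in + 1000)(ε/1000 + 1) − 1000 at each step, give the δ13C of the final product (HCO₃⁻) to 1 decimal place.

step 1: δ = (2.60 + 1000)·(-17.2/1000 + 1) − 1000 = -14.64 per mil
step 2: δ = (-14.64 + 1000)·(-20.4/1000 + 1) − 1000 = -34.75 per mil
step 3: δ = (-34.75 + 1000)·(-24.8/1000 + 1) − 1000 = -58.68 per mil
step 4: δ = (-58.68 + 1000)·(-4.0/1000 + 1) − 1000 = -62.45 per mil

-62.4 per mil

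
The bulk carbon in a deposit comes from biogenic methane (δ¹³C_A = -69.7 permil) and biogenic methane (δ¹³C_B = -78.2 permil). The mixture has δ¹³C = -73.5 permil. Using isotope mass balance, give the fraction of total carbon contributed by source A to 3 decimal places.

0.553

δ_mix = f_A·δ_A + (1 − f_A)·δ_B  ⇒  f_A = (δ_mix − δ_B)/(δ_A − δ_B)
f_A = (-73.5 − (-78.2)) / (-69.7 − (-78.2))
f_A = 4.7 / 8.5 = 0.5529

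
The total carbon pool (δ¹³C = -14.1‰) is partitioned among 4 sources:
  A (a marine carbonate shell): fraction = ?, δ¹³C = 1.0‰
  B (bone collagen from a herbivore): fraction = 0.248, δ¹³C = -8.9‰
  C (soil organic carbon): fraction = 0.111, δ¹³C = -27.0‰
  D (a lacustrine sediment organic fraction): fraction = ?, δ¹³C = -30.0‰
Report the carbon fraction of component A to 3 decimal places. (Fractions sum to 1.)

Let f_A and f_D be the unknown fractions; fractions sum to 1 so f_A + f_D = 0.641.
Mass balance: Σ fᵢ·δᵢ = δ_bulk ⇒ f_A·(1.0) + f_D·(-30.0) = -14.1 − (-5.204) = -8.896
Substitute f_D = 0.641 − f_A:
f_A·(1.0 − -30.0) = -8.896 − 0.641×(-30.0) = 10.334
f_A = 10.334 / 31.0 = 0.3334

0.333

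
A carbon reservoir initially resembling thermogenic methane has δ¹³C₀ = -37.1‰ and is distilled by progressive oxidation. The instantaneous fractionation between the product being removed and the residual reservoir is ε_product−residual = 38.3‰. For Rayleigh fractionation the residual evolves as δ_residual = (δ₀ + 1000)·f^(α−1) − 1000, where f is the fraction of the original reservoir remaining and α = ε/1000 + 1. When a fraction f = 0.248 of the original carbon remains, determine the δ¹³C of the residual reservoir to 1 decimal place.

Rayleigh residual: δ_res = (δ₀ + 1000)·f^(α−1) − 1000
α = ε/1000 + 1 = 1.03830, so α − 1 = 0.03830
f^(α−1) = 0.248^(0.03830) = 0.947998
δ_res = (-37.1 + 1000) × 0.947998 − 1000 = 912.827 − 1000 = -87.17‰

-87.2‰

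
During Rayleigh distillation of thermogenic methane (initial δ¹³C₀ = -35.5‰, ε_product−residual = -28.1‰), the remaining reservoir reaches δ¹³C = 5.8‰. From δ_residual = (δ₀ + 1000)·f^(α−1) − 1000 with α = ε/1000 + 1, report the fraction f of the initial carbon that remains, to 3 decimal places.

0.225

α − 1 = ε/1000 = -0.0281
(δ_res + 1000)/(δ₀ + 1000) = (5.8 + 1000)/(-35.5 + 1000) = 1005.8/964.5 = 1.042820
f = 1.042820^(1/-0.0281) = exp(ln(1.042820)/-0.0281) = exp(0.04193/-0.0281)
f = exp(-1.4921) = 0.2249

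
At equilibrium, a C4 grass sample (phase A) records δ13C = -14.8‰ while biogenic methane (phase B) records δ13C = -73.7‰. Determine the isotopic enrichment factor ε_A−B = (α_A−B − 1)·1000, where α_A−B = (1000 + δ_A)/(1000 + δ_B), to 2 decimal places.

α_A−B = (1000 + -14.8) / (1000 + -73.7) = 985.2 / 926.3 = 1.063586
ε_A−B = (1.063586 − 1) × 1000 = 63.586‰
(The approximation ε ≈ δ_A − δ_B would give 58.9‰.)

63.59‰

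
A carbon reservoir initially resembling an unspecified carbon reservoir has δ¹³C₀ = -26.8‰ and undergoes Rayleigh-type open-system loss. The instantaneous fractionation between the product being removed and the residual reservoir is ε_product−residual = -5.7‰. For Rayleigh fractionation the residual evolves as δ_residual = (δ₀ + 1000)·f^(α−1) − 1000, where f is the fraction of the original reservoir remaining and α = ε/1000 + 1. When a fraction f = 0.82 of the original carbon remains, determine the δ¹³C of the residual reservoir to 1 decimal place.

Rayleigh residual: δ_res = (δ₀ + 1000)·f^(α−1) − 1000
α = ε/1000 + 1 = 0.99430, so α − 1 = -0.00570
f^(α−1) = 0.82^(-0.00570) = 1.001132
δ_res = (-26.8 + 1000) × 1.001132 − 1000 = 974.301 − 1000 = -25.70‰

-25.7‰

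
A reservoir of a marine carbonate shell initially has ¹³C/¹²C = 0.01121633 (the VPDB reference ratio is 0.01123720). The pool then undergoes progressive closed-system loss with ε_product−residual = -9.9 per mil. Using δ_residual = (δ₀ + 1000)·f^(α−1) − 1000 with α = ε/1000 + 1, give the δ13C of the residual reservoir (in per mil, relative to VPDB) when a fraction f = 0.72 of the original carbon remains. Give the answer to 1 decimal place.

1.4 per mil

δ₀ = (0.01121633/0.01123720 − 1)×1000 = (0.998143 − 1)×1000 = -1.857 per mil
α − 1 = ε/1000 = -0.0099
f^(α−1) = 0.72^(-0.0099) = 1.003257
δ_res = (-1.857 + 1000) × 1.003257 − 1000 = 1001.394 − 1000 = 1.39 per mil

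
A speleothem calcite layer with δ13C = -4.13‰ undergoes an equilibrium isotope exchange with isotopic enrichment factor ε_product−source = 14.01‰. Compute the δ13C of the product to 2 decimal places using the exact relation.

9.82‰

Exactly, δ_product = (δ_source + 1000)·(ε/1000 + 1) − 1000.
δ_product = (-4.13 + 1000) × (14.01/1000 + 1) − 1000
δ_product = 9.822‰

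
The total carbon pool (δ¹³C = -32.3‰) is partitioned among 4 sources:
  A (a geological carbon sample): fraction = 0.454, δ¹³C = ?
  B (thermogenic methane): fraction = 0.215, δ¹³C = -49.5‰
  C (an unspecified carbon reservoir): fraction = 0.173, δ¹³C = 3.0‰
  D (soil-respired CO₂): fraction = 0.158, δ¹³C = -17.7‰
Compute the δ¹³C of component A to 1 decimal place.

Isotope mass balance: δ_bulk = Σ fᵢ·δᵢ.
-32.3 = 0.454×δ_A + 0.215×(-49.5) + 0.173×(3.0) + 0.158×(-17.7)
0.454·δ_A = -32.3 − (-12.920) = -19.380
δ_A = -19.380 / 0.454 = -42.69‰

-42.7‰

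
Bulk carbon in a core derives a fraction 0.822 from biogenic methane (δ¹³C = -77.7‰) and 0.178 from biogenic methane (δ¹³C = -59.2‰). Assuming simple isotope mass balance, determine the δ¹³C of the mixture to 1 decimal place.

-74.4‰

δ_mix = f_A·δ_A + f_B·δ_B
δ_mix = 0.822 × (-77.7) + 0.178 × (-59.2)
δ_mix = -63.87 + -10.54 = -74.41‰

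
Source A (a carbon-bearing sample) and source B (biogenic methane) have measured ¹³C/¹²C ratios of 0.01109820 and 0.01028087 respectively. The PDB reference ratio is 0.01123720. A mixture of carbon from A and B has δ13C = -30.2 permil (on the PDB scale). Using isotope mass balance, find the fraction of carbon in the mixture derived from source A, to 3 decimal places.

δ_A = (0.01109820/0.01123720 − 1)×1000 = (0.987630 − 1)×1000 = -12.370 permil
δ_B = (0.01028087/0.01123720 − 1)×1000 = (0.914896 − 1)×1000 = -85.104 permil
f_A = (δ_mix − δ_B)/(δ_A − δ_B) = (-30.2 − (-85.104))/(-12.370 − (-85.104))
f_A = 54.904 / 72.734 = 0.7549

0.755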